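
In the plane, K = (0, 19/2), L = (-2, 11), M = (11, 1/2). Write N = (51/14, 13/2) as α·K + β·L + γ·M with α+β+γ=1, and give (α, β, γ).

Signed area of the reference triangle: [KLM] = ½·(0·(11−(1/2)) + (-2)·(1/2−(19/2)) + 11·(19/2−11)) = ½·(0 + 18 − 33/2) = 3/4.
[NLM] = ½·((51/14)·(11−(1/2)) + (-2)·(1/2−(13/2)) + 11·(13/2−11)) = ½·(153/4 + 12 − 99/2) = 3/8, so the K-coordinate is (3/8)/(3/4) = 1/2.
[KNM] = ½·(0·(13/2−(1/2)) + (51/14)·(1/2−(19/2)) + 11·(19/2−(13/2))) = ½·(0 − 459/14 + 33) = 3/28, so the L-coordinate is 1/7.
[KLN] = ½·(0·(11−(13/2)) + (-2)·(13/2−(19/2)) + (51/14)·(19/2−11)) = ½·(0 + 6 − 153/28) = 15/56, so the M-coordinate is 5/14.

(1/2, 1/7, 5/14)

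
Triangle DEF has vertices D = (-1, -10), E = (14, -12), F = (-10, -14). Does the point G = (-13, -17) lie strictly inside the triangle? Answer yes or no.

no

Barycentric coordinates of G: (-11/13, 5/26, 43/26).
The three coordinates are negative, positive, positive; a point is interior exactly when all three are positive.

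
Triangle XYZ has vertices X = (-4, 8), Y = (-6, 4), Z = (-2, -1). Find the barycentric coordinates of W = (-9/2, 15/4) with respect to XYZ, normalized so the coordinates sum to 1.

Signed area of the reference triangle: [XYZ] = ½·((-4)·(4−(-1)) + (-6)·(-1−8) + (-2)·(8−4)) = ½·(-20 + 54 − 8) = 13.
[WYZ] = ½·((-9/2)·(4−(-1)) + (-6)·(-1−(15/4)) + (-2)·(15/4−4)) = ½·(-45/2 + 57/2 + 1/2) = 13/4, so the X-coordinate is (13/4)/13 = 1/4.
[XWZ] = ½·((-4)·(15/4−(-1)) + (-9/2)·(-1−8) + (-2)·(8−(15/4))) = ½·(-19 + 81/2 − 17/2) = 13/2, so the Y-coordinate is 1/2.
[XYW] = ½·((-4)·(4−(15/4)) + (-6)·(15/4−8) + (-9/2)·(8−4)) = ½·(-1 + 51/2 − 18) = 13/4, so the Z-coordinate is 1/4.
Check: 1/4 + 1/2 + 1/4 = 1.

(1/4, 1/2, 1/4)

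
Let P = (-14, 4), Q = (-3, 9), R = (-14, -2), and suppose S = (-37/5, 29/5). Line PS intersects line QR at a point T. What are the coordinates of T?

Barycentric coordinates of S with respect to PQR: (1/5, 3/5, 1/5).
On side QR the P-coordinate is zero; dropping S's P-weight 1/5 and renormalizing the remaining 3/5 : 1/5 gives weights 3/4, 1/4 on Q, R.
T = (3/4)·(-3, 9) + (1/4)·(-14, -2) = (-23/4, 25/4).

(-23/4, 25/4)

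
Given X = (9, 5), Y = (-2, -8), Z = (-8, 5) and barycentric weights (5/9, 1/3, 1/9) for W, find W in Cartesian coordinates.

W = (5/9)·X + (1/3)·Y + (1/9)·Z.
x-coordinate: (5/9)·9 + (1/3)·(-2) + (1/9)·(-8) = 31/9.
y-coordinate: (5/9)·5 + (1/3)·(-8) + (1/9)·5 = 2/3.

(31/9, 2/3)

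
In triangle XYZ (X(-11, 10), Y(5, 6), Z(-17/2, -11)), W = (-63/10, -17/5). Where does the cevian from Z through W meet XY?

(-3, 8)

Barycentric coordinates of W with respect to XYZ: (1/5, 1/5, 3/5).
On side XY the Z-coordinate is zero; dropping W's Z-weight 3/5 and renormalizing the remaining 1/5 : 1/5 gives weights 1/2, 1/2 on X, Y.
V = (1/2)·(-11, 10) + (1/2)·(5, 6) = (-3, 8).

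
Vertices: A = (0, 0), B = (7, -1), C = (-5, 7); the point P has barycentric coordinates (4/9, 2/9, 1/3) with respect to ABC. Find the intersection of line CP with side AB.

(7/3, -1/3)

Line CP meets AB where the C-coordinate vanishes; zeroing P's C-weight and renormalizing leaves A, B-weights 4/9 : 2/9 → (2/3, 1/3).
So Q = (2/3)·A + (1/3)·B = (7/3, -1/3).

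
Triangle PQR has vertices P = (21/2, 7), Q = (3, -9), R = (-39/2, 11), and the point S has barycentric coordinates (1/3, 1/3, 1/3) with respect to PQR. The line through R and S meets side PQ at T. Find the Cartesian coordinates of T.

(27/4, -1)

Line RS meets PQ where the R-coordinate vanishes; zeroing S's R-weight and renormalizing leaves P, Q-weights 1/3 : 1/3 → (1/2, 1/2).
So T = (1/2)·P + (1/2)·Q = (27/4, -1).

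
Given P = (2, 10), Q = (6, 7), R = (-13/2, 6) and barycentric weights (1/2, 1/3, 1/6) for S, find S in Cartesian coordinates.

S = (1/2)·P + (1/3)·Q + (1/6)·R.
x-coordinate: (1/2)·2 + (1/3)·6 + (1/6)·(-13/2) = 23/12.
y-coordinate: (1/2)·10 + (1/3)·7 + (1/6)·6 = 25/3.

(23/12, 25/3)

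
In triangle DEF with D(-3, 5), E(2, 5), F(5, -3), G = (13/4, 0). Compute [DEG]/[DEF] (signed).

[DEF] = ½·((-3)·(5−(-3)) + 2·(-3−5) + 5·(5−5)) = ½·(-24 − 16 + 0) = -20.
[DEG] = ½·((-3)·(5−0) + 2·(0−5) + (13/4)·(5−5)) = ½·(-15 − 10 + 0) = -25/2, so the ratio is (-25/2)/(-20) = 5/8.

5/8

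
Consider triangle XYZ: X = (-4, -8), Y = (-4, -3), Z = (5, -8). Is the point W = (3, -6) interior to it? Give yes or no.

Barycentric coordinates of W: (-8/45, 2/5, 7/9).
The three coordinates are negative, positive, positive; a point is interior exactly when all three are positive.

no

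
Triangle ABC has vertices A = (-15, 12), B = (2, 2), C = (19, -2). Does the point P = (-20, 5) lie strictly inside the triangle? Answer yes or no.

Barycentric coordinates of P: (-37/102, 154/51, -169/102).
The three coordinates are negative, positive, negative; a point is interior exactly when all three are positive.

no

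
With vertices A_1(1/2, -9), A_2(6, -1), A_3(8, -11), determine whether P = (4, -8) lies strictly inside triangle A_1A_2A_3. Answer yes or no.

Barycentric coordinates of P: (34/71, 29/142, 45/142).
The three coordinates are positive, positive, positive; a point is interior exactly when all three are positive.

yes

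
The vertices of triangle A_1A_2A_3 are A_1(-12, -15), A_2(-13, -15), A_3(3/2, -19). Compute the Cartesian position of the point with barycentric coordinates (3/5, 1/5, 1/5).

P = (3/5)·A_1 + (1/5)·A_2 + (1/5)·A_3.
x-coordinate: (3/5)·(-12) + (1/5)·(-13) + (1/5)·(3/2) = -19/2.
y-coordinate: (3/5)·(-15) + (1/5)·(-15) + (1/5)·(-19) = -79/5.

(-19/2, -79/5)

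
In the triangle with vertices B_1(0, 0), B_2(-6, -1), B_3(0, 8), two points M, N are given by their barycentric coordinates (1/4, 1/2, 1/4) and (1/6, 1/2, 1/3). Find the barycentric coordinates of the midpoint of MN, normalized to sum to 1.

(5/24, 1/2, 7/24)

Since both coordinate triples sum to 1, the midpoint's barycentrics are the componentwise average.
(1/4+1/6)/2 = 5/24; similarly 1/2 and 7/24.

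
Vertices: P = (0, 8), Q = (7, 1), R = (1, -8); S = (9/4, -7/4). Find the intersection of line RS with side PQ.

(7/2, 9/2)

Barycentric coordinates of S with respect to PQR: (1/4, 1/4, 1/2).
On side PQ the R-coordinate is zero; dropping S's R-weight 1/2 and renormalizing the remaining 1/4 : 1/4 gives weights 1/2, 1/2 on P, Q.
T = (1/2)·(0, 8) + (1/2)·(7, 1) = (7/2, 9/2).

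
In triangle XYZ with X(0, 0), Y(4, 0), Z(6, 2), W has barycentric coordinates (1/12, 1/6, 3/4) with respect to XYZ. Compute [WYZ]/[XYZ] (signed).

1/12

The signed ratio [WYZ]/[XYZ] equals the barycentric coordinate of W at vertex X, which is 1/12.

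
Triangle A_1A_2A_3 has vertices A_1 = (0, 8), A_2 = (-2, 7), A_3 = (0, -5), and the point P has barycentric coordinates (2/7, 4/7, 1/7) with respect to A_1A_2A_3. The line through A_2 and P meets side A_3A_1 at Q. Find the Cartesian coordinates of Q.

Line A_2P meets A_3A_1 where the A_2-coordinate vanishes; zeroing P's A_2-weight and renormalizing leaves A_3, A_1-weights 1/7 : 2/7 → (1/3, 2/3).
So Q = (1/3)·A_3 + (2/3)·A_1 = (0, 11/3).

(0, 11/3)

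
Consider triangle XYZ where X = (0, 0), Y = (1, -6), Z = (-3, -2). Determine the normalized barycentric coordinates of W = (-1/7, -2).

Signed area of the reference triangle: [XYZ] = ½·(0·(-6−(-2)) + 1·(-2−0) + (-3)·(0−(-6))) = ½·(0 − 2 − 18) = -10.
[WYZ] = ½·((-1/7)·(-6−(-2)) + 1·(-2−(-2)) + (-3)·(-2−(-6))) = ½·(4/7 + 0 − 12) = -40/7, so the X-coordinate is (-40/7)/(-10) = 4/7.
[XWZ] = ½·(0·(-2−(-2)) + (-1/7)·(-2−0) + (-3)·(0−(-2))) = ½·(0 + 2/7 − 6) = -20/7, so the Y-coordinate is 2/7.
[XYW] = ½·(0·(-6−(-2)) + 1·(-2−0) + (-1/7)·(0−(-6))) = ½·(0 − 2 − 6/7) = -10/7, so the Z-coordinate is 1/7.

(4/7, 2/7, 1/7)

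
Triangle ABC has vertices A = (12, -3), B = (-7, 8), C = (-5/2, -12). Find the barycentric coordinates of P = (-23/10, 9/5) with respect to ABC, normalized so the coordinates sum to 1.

Signed area of the reference triangle: [ABC] = ½·(12·(8−(-12)) + (-7)·(-12−(-3)) + (-5/2)·(-3−8)) = ½·(240 + 63 + 55/2) = 661/4.
[PBC] = ½·((-23/10)·(8−(-12)) + (-7)·(-12−(9/5)) + (-5/2)·(9/5−8)) = ½·(-46 + 483/5 + 31/2) = 661/20, so the A-coordinate is (661/20)/(661/4) = 1/5.
[APC] = ½·(12·(9/5−(-12)) + (-23/10)·(-12−(-3)) + (-5/2)·(-3−(9/5))) = ½·(828/5 + 207/10 + 12) = 1983/20, so the B-coordinate is 3/5.
[ABP] = ½·(12·(8−(9/5)) + (-7)·(9/5−(-3)) + (-23/10)·(-3−8)) = ½·(372/5 − 168/5 + 253/10) = 661/20, so the C-coordinate is 1/5.

(1/5, 3/5, 1/5)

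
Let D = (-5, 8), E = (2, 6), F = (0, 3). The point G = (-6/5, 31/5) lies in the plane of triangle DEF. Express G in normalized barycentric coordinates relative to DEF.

Signed area of the reference triangle: [DEF] = ½·((-5)·(6−3) + 2·(3−8) + 0·(8−6)) = ½·(-15 − 10 + 0) = -25/2.
[GEF] = ½·((-6/5)·(6−3) + 2·(3−(31/5)) + 0·(31/5−6)) = ½·(-18/5 − 32/5 + 0) = -5, so the D-coordinate is (-5)/(-25/2) = 2/5.
[DGF] = ½·((-5)·(31/5−3) + (-6/5)·(3−8) + 0·(8−(31/5))) = ½·(-16 + 6 + 0) = -5, so the E-coordinate is 2/5.
[DEG] = ½·((-5)·(6−(31/5)) + 2·(31/5−8) + (-6/5)·(8−6)) = ½·(1 − 18/5 − 12/5) = -5/2, so the F-coordinate is 1/5.

(2/5, 2/5, 1/5)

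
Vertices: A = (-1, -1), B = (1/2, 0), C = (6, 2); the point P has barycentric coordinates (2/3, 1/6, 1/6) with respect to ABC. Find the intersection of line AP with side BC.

(13/4, 1)

Line AP meets BC where the A-coordinate vanishes; zeroing P's A-weight and renormalizing leaves B, C-weights 1/6 : 1/6 → (1/2, 1/2).
So Q = (1/2)·B + (1/2)·C = (13/4, 1).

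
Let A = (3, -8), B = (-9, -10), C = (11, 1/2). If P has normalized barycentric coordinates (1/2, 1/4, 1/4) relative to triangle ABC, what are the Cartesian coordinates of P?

P = (1/2)·A + (1/4)·B + (1/4)·C.
x-coordinate: (1/2)·3 + (1/4)·(-9) + (1/4)·11 = 2.
y-coordinate: (1/2)·(-8) + (1/4)·(-10) + (1/4)·(1/2) = -51/8.

(2, -51/8)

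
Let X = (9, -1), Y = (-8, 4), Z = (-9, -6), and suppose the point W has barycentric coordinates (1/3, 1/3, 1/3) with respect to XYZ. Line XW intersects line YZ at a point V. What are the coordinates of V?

Line XW meets YZ where the X-coordinate vanishes; zeroing W's X-weight and renormalizing leaves Y, Z-weights 1/3 : 1/3 → (1/2, 1/2).
So V = (1/2)·Y + (1/2)·Z = (-17/2, -1).

(-17/2, -1)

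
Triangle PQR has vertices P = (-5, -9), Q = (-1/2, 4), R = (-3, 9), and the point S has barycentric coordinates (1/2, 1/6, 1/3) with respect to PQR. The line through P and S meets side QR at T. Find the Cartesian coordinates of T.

Line PS meets QR where the P-coordinate vanishes; zeroing S's P-weight and renormalizing leaves Q, R-weights 1/6 : 1/3 → (1/3, 2/3).
So T = (1/3)·Q + (2/3)·R = (-13/6, 22/3).

(-13/6, 22/3)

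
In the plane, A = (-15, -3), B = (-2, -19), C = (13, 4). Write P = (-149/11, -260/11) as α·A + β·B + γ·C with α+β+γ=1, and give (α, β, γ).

Signed area of the reference triangle: [ABC] = ½·((-15)·(-19−4) + (-2)·(4−(-3)) + 13·(-3−(-19))) = ½·(345 − 14 + 208) = 539/2.
[PBC] = ½·((-149/11)·(-19−4) + (-2)·(4−(-260/11)) + 13·(-260/11−(-19))) = ½·(3427/11 − 608/11 − 663/11) = 98, so the A-coordinate is 98/(539/2) = 4/11.
[APC] = ½·((-15)·(-260/11−4) + (-149/11)·(4−(-3)) + 13·(-3−(-260/11))) = ½·(4560/11 − 1043/11 + 2951/11) = 294, so the B-coordinate is 12/11.
[ABP] = ½·((-15)·(-19−(-260/11)) + (-2)·(-260/11−(-3)) + (-149/11)·(-3−(-19))) = ½·(-765/11 + 454/11 − 2384/11) = -245/2, so the C-coordinate is -5/11.

(4/11, 12/11, -5/11)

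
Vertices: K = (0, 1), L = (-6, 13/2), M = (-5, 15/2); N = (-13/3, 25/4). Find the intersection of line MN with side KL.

(-3, 15/4)

Barycentric coordinates of N with respect to KLM: (1/6, 1/6, 2/3).
On side KL the M-coordinate is zero; dropping N's M-weight 2/3 and renormalizing the remaining 1/6 : 1/6 gives weights 1/2, 1/2 on K, L.
J = (1/2)·(0, 1) + (1/2)·(-6, 13/2) = (-3, 15/4).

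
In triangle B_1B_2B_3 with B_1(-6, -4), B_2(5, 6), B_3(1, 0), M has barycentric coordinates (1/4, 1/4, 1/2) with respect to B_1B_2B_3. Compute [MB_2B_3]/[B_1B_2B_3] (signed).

The signed ratio [MB_2B_3]/[B_1B_2B_3] equals the barycentric coordinate of M at vertex B_1, which is 1/4.

1/4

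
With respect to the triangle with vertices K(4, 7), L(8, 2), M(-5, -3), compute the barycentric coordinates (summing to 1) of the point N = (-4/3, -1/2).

(1/6, 1/6, 2/3)

Signed area of the reference triangle: [KLM] = ½·(4·(2−(-3)) + 8·(-3−7) + (-5)·(7−2)) = ½·(20 − 80 − 25) = -85/2.
[NLM] = ½·((-4/3)·(2−(-3)) + 8·(-3−(-1/2)) + (-5)·(-1/2−2)) = ½·(-20/3 − 20 + 25/2) = -85/12, so the K-coordinate is (-85/12)/(-85/2) = 1/6.
[KNM] = ½·(4·(-1/2−(-3)) + (-4/3)·(-3−7) + (-5)·(7−(-1/2))) = ½·(10 + 40/3 − 75/2) = -85/12, so the L-coordinate is 1/6.
[KLN] = ½·(4·(2−(-1/2)) + 8·(-1/2−7) + (-4/3)·(7−2)) = ½·(10 − 60 − 20/3) = -85/3, so the M-coordinate is 2/3.
Check: 1/6 + 1/6 + 2/3 = 1.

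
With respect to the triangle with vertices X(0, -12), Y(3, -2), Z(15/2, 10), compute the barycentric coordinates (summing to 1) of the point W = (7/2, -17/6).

Signed area of the reference triangle: [XYZ] = ½·(0·(-2−10) + 3·(10−(-12)) + (15/2)·(-12−(-2))) = ½·(0 + 66 − 75) = -9/2.
[WYZ] = ½·((7/2)·(-2−10) + 3·(10−(-17/6)) + (15/2)·(-17/6−(-2))) = ½·(-42 + 77/2 − 25/4) = -39/8, so the X-coordinate is (-39/8)/(-9/2) = 13/12.
[XWZ] = ½·(0·(-17/6−10) + (7/2)·(10−(-12)) + (15/2)·(-12−(-17/6))) = ½·(0 + 77 − 275/4) = 33/8, so the Y-coordinate is -11/12.
[XYW] = ½·(0·(-2−(-17/6)) + 3·(-17/6−(-12)) + (7/2)·(-12−(-2))) = ½·(0 + 55/2 − 35) = -15/4, so the Z-coordinate is 5/6.

(13/12, -11/12, 5/6)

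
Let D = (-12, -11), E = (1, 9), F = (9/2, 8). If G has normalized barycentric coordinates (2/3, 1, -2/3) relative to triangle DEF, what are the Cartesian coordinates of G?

G = (2/3)·D + 1·E + (-2/3)·F.
x-coordinate: (2/3)·(-12) + 1·1 + (-2/3)·(9/2) = -10.
y-coordinate: (2/3)·(-11) + 1·9 + (-2/3)·8 = -11/3.

(-10, -11/3)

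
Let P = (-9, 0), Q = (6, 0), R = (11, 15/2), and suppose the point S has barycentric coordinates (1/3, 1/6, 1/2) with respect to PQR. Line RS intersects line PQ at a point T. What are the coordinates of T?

(-4, 0)

Line RS meets PQ where the R-coordinate vanishes; zeroing S's R-weight and renormalizing leaves P, Q-weights 1/3 : 1/6 → (2/3, 1/3).
So T = (2/3)·P + (1/3)·Q = (-4, 0).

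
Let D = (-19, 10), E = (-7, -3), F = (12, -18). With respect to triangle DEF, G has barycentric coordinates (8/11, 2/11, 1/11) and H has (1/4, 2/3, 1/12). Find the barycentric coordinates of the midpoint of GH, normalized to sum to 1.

(43/88, 14/33, 23/264)

Since both coordinate triples sum to 1, the midpoint's barycentrics are the componentwise average.
(8/11+1/4)/2 = 43/88; similarly 14/33 and 23/264.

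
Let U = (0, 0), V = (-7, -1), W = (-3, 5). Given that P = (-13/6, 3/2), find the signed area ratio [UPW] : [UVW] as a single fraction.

[UVW] = ½·(0·(-1−5) + (-7)·(5−0) + (-3)·(0−(-1))) = ½·(0 − 35 − 3) = -19.
[UPW] = ½·(0·(3/2−5) + (-13/6)·(5−0) + (-3)·(0−(3/2))) = ½·(0 − 65/6 + 9/2) = -19/6, so the ratio is (-19/6)/(-19) = 1/6.

1/6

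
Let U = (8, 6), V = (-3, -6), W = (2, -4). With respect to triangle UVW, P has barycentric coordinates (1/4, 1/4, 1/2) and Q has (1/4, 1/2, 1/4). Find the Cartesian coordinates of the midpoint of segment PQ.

(13/8, -9/4)

Barycentric coordinates of the midpoint are the average: (1/4, 3/8, 3/8).
Converting: (1/4)·U + (3/8)·V + (3/8)·W = (13/8, -9/4).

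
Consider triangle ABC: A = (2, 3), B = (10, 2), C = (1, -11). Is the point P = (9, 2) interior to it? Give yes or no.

Barycentric coordinates of P: (13/113, 99/113, 1/113).
The three coordinates are positive, positive, positive; a point is interior exactly when all three are positive.

yes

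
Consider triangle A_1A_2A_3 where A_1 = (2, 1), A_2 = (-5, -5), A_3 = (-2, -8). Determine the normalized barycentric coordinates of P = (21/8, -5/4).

Signed area of the reference triangle: [A_1A_2A_3] = ½·(2·(-5−(-8)) + (-5)·(-8−1) + (-2)·(1−(-5))) = ½·(6 + 45 − 12) = 39/2.
[PA_2A_3] = ½·((21/8)·(-5−(-8)) + (-5)·(-8−(-5/4)) + (-2)·(-5/4−(-5))) = ½·(63/8 + 135/4 − 15/2) = 273/16, so the A_1-coordinate is (273/16)/(39/2) = 7/8.
[A_1PA_3] = ½·(2·(-5/4−(-8)) + (21/8)·(-8−1) + (-2)·(1−(-5/4))) = ½·(27/2 − 189/8 − 9/2) = -117/16, so the A_2-coordinate is -3/8.
[A_1A_2P] = ½·(2·(-5−(-5/4)) + (-5)·(-5/4−1) + (21/8)·(1−(-5))) = ½·(-15/2 + 45/4 + 63/4) = 39/4, so the A_3-coordinate is 1/2.
Check: 7/8 − 3/8 + 1/2 = 1.

(7/8, -3/8, 1/2)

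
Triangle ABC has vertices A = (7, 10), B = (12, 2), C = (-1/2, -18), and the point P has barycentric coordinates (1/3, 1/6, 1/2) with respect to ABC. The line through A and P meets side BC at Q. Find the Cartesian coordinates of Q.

Line AP meets BC where the A-coordinate vanishes; zeroing P's A-weight and renormalizing leaves B, C-weights 1/6 : 1/2 → (1/4, 3/4).
So Q = (1/4)·B + (3/4)·C = (21/8, -13).

(21/8, -13)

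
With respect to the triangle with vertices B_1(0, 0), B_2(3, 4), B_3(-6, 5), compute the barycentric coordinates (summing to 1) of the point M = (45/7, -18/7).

(10/7, 3/7, -6/7)

Signed area of the reference triangle: [B_1B_2B_3] = ½·(0·(4−5) + 3·(5−0) + (-6)·(0−4)) = ½·(0 + 15 + 24) = 39/2.
[MB_2B_3] = ½·((45/7)·(4−5) + 3·(5−(-18/7)) + (-6)·(-18/7−4)) = ½·(-45/7 + 159/7 + 276/7) = 195/7, so the B_1-coordinate is (195/7)/(39/2) = 10/7.
[B_1MB_3] = ½·(0·(-18/7−5) + (45/7)·(5−0) + (-6)·(0−(-18/7))) = ½·(0 + 225/7 − 108/7) = 117/14, so the B_2-coordinate is 3/7.
[B_1B_2M] = ½·(0·(4−(-18/7)) + 3·(-18/7−0) + (45/7)·(0−4)) = ½·(0 − 54/7 − 180/7) = -117/7, so the B_3-coordinate is -6/7.
Check: 10/7 + 3/7 − 6/7 = 1.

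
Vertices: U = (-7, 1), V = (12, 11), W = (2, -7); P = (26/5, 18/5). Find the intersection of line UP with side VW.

Barycentric coordinates of P with respect to UVW: (1/5, 1/2, 3/10).
On side VW the U-coordinate is zero; dropping P's U-weight 1/5 and renormalizing the remaining 1/2 : 3/10 gives weights 5/8, 3/8 on V, W.
Q = (5/8)·(12, 11) + (3/8)·(2, -7) = (33/4, 17/4).

(33/4, 17/4)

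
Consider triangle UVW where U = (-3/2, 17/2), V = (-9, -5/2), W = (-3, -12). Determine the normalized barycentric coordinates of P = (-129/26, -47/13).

Signed area of the reference triangle: [UVW] = ½·((-3/2)·(-5/2−(-12)) + (-9)·(-12−(17/2)) + (-3)·(17/2−(-5/2))) = ½·(-57/4 + 369/2 − 33) = 549/8.
[PVW] = ½·((-129/26)·(-5/2−(-12)) + (-9)·(-12−(-47/13)) + (-3)·(-47/13−(-5/2))) = ½·(-2451/52 + 981/13 + 87/26) = 1647/104, so the U-coordinate is (1647/104)/(549/8) = 3/13.
[UPW] = ½·((-3/2)·(-47/13−(-12)) + (-129/26)·(-12−(17/2)) + (-3)·(17/2−(-47/13))) = ½·(-327/26 + 5289/52 − 945/26) = 2745/104, so the V-coordinate is 5/13.
[UVP] = ½·((-3/2)·(-5/2−(-47/13)) + (-9)·(-47/13−(17/2)) + (-129/26)·(17/2−(-5/2))) = ½·(-87/52 + 2835/26 − 1419/26) = 2745/104, so the W-coordinate is 5/13.
Check: 3/13 + 5/13 + 5/13 = 1.

(3/13, 5/13, 5/13)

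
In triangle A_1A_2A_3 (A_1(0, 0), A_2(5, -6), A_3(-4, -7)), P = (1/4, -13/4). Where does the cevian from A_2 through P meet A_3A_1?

Barycentric coordinates of P with respect to A_1A_2A_3: (1/2, 1/4, 1/4).
On side A_3A_1 the A_2-coordinate is zero; dropping P's A_2-weight 1/4 and renormalizing the remaining 1/4 : 1/2 gives weights 1/3, 2/3 on A_3, A_1.
Q = (1/3)·(-4, -7) + (2/3)·(0, 0) = (-4/3, -7/3).

(-4/3, -7/3)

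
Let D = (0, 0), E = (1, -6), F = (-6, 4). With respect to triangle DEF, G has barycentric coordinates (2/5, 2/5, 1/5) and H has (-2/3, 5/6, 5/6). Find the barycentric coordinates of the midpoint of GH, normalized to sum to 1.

(-2/15, 37/60, 31/60)

Since both coordinate triples sum to 1, the midpoint's barycentrics are the componentwise average.
(2/5+-2/3)/2 = -2/15; similarly 37/60 and 31/60.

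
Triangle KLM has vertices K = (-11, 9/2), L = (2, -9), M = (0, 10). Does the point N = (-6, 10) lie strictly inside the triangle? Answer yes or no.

no

Barycentric coordinates of N: (57/110, -3/20, 139/220).
The three coordinates are positive, negative, positive; a point is interior exactly when all three are positive.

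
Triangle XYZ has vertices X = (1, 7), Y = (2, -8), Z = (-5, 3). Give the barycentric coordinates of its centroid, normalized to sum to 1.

(1/3, 1/3, 1/3)

The centroid is the average of the vertices, so each weight is 1/3.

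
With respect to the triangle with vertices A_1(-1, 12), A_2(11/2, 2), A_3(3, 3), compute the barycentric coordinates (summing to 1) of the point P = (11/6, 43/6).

(1/2, 1/3, 1/6)

Signed area of the reference triangle: [A_1A_2A_3] = ½·((-1)·(2−3) + (11/2)·(3−12) + 3·(12−2)) = ½·(1 − 99/2 + 30) = -37/4.
[PA_2A_3] = ½·((11/6)·(2−3) + (11/2)·(3−(43/6)) + 3·(43/6−2)) = ½·(-11/6 − 275/12 + 31/2) = -37/8, so the A_1-coordinate is (-37/8)/(-37/4) = 1/2.
[A_1PA_3] = ½·((-1)·(43/6−3) + (11/6)·(3−12) + 3·(12−(43/6))) = ½·(-25/6 − 33/2 + 29/2) = -37/12, so the A_2-coordinate is 1/3.
[A_1A_2P] = ½·((-1)·(2−(43/6)) + (11/2)·(43/6−12) + (11/6)·(12−2)) = ½·(31/6 − 319/12 + 55/3) = -37/24, so the A_3-coordinate is 1/6.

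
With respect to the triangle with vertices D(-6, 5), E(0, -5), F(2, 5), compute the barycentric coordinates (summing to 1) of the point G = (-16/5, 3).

Signed area of the reference triangle: [DEF] = ½·((-6)·(-5−5) + 0·(5−5) + 2·(5−(-5))) = ½·(60 + 0 + 20) = 40.
[GEF] = ½·((-16/5)·(-5−5) + 0·(5−3) + 2·(3−(-5))) = ½·(32 + 0 + 16) = 24, so the D-coordinate is 24/40 = 3/5.
[DGF] = ½·((-6)·(3−5) + (-16/5)·(5−5) + 2·(5−3)) = ½·(12 + 0 + 4) = 8, so the E-coordinate is 1/5.
[DEG] = ½·((-6)·(-5−3) + 0·(3−5) + (-16/5)·(5−(-5))) = ½·(48 + 0 − 32) = 8, so the F-coordinate is 1/5.
Check: 3/5 + 1/5 + 1/5 = 1.

(3/5, 1/5, 1/5)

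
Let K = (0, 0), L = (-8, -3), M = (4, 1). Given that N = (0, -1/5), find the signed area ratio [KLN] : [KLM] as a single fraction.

[KLM] = ½·(0·(-3−1) + (-8)·(1−0) + 4·(0−(-3))) = ½·(0 − 8 + 12) = 2.
[KLN] = ½·(0·(-3−(-1/5)) + (-8)·(-1/5−0) + 0·(0−(-3))) = ½·(0 + 8/5 + 0) = 4/5, so the ratio is (4/5)/2 = 2/5.

2/5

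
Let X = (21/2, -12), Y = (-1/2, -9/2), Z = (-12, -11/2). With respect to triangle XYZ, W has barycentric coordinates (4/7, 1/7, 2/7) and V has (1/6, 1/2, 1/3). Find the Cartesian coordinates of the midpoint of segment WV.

Barycentric coordinates of the midpoint are the average: (31/84, 9/28, 13/42).
Converting: (31/84)·X + (9/28)·Y + (13/42)·Z = (0, -1273/168).

(0, -1273/168)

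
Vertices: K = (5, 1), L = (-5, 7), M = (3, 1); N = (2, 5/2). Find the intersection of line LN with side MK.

Barycentric coordinates of N with respect to KLM: (1/2, 1/4, 1/4).
On side MK the L-coordinate is zero; dropping N's L-weight 1/4 and renormalizing the remaining 1/4 : 1/2 gives weights 1/3, 2/3 on M, K.
J = (1/3)·(3, 1) + (2/3)·(5, 1) = (13/3, 1).

(13/3, 1)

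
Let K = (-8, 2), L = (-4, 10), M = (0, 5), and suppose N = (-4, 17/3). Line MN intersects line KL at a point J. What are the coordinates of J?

(-6, 6)

Barycentric coordinates of N with respect to KLM: (1/3, 1/3, 1/3).
On side KL the M-coordinate is zero; dropping N's M-weight 1/3 and renormalizing the remaining 1/3 : 1/3 gives weights 1/2, 1/2 on K, L.
J = (1/2)·(-8, 2) + (1/2)·(-4, 10) = (-6, 6).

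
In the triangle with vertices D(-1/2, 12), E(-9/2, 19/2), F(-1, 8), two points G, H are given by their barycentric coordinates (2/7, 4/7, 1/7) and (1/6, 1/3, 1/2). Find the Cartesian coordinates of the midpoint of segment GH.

Barycentric coordinates of the midpoint are the average: (19/84, 19/42, 9/28).
Converting: (19/84)·D + (19/42)·E + (9/28)·F = (-415/168, 115/12).

(-415/168, 115/12)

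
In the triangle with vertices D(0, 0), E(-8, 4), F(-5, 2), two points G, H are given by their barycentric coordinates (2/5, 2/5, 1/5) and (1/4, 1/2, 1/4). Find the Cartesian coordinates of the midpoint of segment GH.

(-189/40, 9/4)

Barycentric coordinates of the midpoint are the average: (13/40, 9/20, 9/40).
Converting: (13/40)·D + (9/20)·E + (9/40)·F = (-189/40, 9/4).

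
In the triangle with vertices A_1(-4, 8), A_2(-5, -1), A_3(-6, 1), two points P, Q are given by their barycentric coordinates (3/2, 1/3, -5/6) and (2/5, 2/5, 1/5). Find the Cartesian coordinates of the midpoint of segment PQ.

(-56/15, 83/12)

Barycentric coordinates of the midpoint are the average: (19/20, 11/30, -19/60).
Converting: (19/20)·A_1 + (11/30)·A_2 + (-19/60)·A_3 = (-56/15, 83/12).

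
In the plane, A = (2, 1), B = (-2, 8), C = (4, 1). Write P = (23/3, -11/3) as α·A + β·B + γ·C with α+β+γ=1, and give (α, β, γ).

(1/6, -2/3, 3/2)

Signed area of the reference triangle: [ABC] = ½·(2·(8−1) + (-2)·(1−1) + 4·(1−8)) = ½·(14 + 0 − 28) = -7.
[PBC] = ½·((23/3)·(8−1) + (-2)·(1−(-11/3)) + 4·(-11/3−8)) = ½·(161/3 − 28/3 − 140/3) = -7/6, so the A-coordinate is (-7/6)/(-7) = 1/6.
[APC] = ½·(2·(-11/3−1) + (23/3)·(1−1) + 4·(1−(-11/3))) = ½·(-28/3 + 0 + 56/3) = 14/3, so the B-coordinate is -2/3.
[ABP] = ½·(2·(8−(-11/3)) + (-2)·(-11/3−1) + (23/3)·(1−8)) = ½·(70/3 + 28/3 − 161/3) = -21/2, so the C-coordinate is 3/2.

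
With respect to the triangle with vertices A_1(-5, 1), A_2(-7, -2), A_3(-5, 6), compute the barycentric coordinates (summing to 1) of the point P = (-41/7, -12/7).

Signed area of the reference triangle: [A_1A_2A_3] = ½·((-5)·(-2−6) + (-7)·(6−1) + (-5)·(1−(-2))) = ½·(40 − 35 − 15) = -5.
[PA_2A_3] = ½·((-41/7)·(-2−6) + (-7)·(6−(-12/7)) + (-5)·(-12/7−(-2))) = ½·(328/7 − 54 − 10/7) = -30/7, so the A_1-coordinate is (-30/7)/(-5) = 6/7.
[A_1PA_3] = ½·((-5)·(-12/7−6) + (-41/7)·(6−1) + (-5)·(1−(-12/7))) = ½·(270/7 − 205/7 − 95/7) = -15/7, so the A_2-coordinate is 3/7.
[A_1A_2P] = ½·((-5)·(-2−(-12/7)) + (-7)·(-12/7−1) + (-41/7)·(1−(-2))) = ½·(10/7 + 19 − 123/7) = 10/7, so the A_3-coordinate is -2/7.
Check: 6/7 + 3/7 − 2/7 = 1.

(6/7, 3/7, -2/7)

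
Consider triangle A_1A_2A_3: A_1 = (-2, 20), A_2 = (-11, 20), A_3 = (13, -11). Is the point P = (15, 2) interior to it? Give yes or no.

no

Barycentric coordinates of P: (374/279, -257/279, 18/31).
The three coordinates are positive, negative, positive; a point is interior exactly when all three are positive.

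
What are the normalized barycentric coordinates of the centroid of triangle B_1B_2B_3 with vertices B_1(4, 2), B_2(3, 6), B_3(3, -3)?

(1/3, 1/3, 1/3)

The centroid is the average of the vertices, so each weight is 1/3.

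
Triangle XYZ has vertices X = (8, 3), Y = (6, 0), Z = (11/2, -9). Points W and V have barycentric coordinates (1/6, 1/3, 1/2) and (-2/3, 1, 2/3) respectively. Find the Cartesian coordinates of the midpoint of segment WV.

Barycentric coordinates of the midpoint are the average: (-1/4, 2/3, 7/12).
Converting: (-1/4)·X + (2/3)·Y + (7/12)·Z = (125/24, -6).

(125/24, -6)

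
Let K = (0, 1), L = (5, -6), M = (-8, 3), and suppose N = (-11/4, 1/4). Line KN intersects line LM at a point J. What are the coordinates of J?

Barycentric coordinates of N with respect to KLM: (1/4, 1/4, 1/2).
On side LM the K-coordinate is zero; dropping N's K-weight 1/4 and renormalizing the remaining 1/4 : 1/2 gives weights 1/3, 2/3 on L, M.
J = (1/3)·(5, -6) + (2/3)·(-8, 3) = (-11/3, 0).

(-11/3, 0)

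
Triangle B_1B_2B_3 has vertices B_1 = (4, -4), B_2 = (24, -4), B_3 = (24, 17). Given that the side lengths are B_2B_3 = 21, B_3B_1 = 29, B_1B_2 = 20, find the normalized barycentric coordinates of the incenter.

The incenter has barycentric coordinates proportional to the opposite side lengths: (21 : 29 : 20).
Normalizing by 21+29+20 = 70 gives (3/10, 29/70, 2/7).

(3/10, 29/70, 2/7)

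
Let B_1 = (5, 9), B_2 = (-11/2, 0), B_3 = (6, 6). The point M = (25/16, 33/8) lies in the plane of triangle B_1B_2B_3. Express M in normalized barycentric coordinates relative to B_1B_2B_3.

Signed area of the reference triangle: [B_1B_2B_3] = ½·(5·(0−6) + (-11/2)·(6−9) + 6·(9−0)) = ½·(-30 + 33/2 + 54) = 81/4.
[MB_2B_3] = ½·((25/16)·(0−6) + (-11/2)·(6−(33/8)) + 6·(33/8−0)) = ½·(-75/8 − 165/16 + 99/4) = 81/32, so the B_1-coordinate is (81/32)/(81/4) = 1/8.
[B_1MB_3] = ½·(5·(33/8−6) + (25/16)·(6−9) + 6·(9−(33/8))) = ½·(-75/8 − 75/16 + 117/4) = 243/32, so the B_2-coordinate is 3/8.
[B_1B_2M] = ½·(5·(0−(33/8)) + (-11/2)·(33/8−9) + (25/16)·(9−0)) = ½·(-165/8 + 429/16 + 225/16) = 81/8, so the B_3-coordinate is 1/2.

(1/8, 3/8, 1/2)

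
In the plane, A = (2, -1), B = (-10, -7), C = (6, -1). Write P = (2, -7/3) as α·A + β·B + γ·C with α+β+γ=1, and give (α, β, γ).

(1/9, 2/9, 2/3)

Signed area of the reference triangle: [ABC] = ½·(2·(-7−(-1)) + (-10)·(-1−(-1)) + 6·(-1−(-7))) = ½·(-12 + 0 + 36) = 12.
[PBC] = ½·(2·(-7−(-1)) + (-10)·(-1−(-7/3)) + 6·(-7/3−(-7))) = ½·(-12 − 40/3 + 28) = 4/3, so the A-coordinate is (4/3)/12 = 1/9.
[APC] = ½·(2·(-7/3−(-1)) + 2·(-1−(-1)) + 6·(-1−(-7/3))) = ½·(-8/3 + 0 + 8) = 8/3, so the B-coordinate is 2/9.
[ABP] = ½·(2·(-7−(-7/3)) + (-10)·(-7/3−(-1)) + 2·(-1−(-7))) = ½·(-28/3 + 40/3 + 12) = 8, so the C-coordinate is 2/3.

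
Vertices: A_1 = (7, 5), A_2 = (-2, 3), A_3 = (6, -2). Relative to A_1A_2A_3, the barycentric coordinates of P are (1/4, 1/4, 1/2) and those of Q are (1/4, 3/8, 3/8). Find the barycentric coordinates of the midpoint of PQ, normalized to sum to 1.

Since both coordinate triples sum to 1, the midpoint's barycentrics are the componentwise average.
(1/4+1/4)/2 = 1/4; similarly 5/16 and 7/16.

(1/4, 5/16, 7/16)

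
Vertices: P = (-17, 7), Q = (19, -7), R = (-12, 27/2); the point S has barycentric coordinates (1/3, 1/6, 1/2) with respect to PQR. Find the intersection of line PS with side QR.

Line PS meets QR where the P-coordinate vanishes; zeroing S's P-weight and renormalizing leaves Q, R-weights 1/6 : 1/2 → (1/4, 3/4).
So T = (1/4)·Q + (3/4)·R = (-17/4, 67/8).

(-17/4, 67/8)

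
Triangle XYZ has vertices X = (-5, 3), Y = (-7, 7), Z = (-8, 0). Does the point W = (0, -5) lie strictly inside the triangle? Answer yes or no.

Barycentric coordinates of W: (61/18, -13/6, -2/9).
The three coordinates are positive, negative, negative; a point is interior exactly when all three are positive.

no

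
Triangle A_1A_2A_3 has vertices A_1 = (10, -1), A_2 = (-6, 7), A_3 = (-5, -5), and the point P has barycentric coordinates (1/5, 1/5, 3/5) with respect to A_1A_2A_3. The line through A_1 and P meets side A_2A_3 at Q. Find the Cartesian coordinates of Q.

Line A_1P meets A_2A_3 where the A_1-coordinate vanishes; zeroing P's A_1-weight and renormalizing leaves A_2, A_3-weights 1/5 : 3/5 → (1/4, 3/4).
So Q = (1/4)·A_2 + (3/4)·A_3 = (-21/4, -2).

(-21/4, -2)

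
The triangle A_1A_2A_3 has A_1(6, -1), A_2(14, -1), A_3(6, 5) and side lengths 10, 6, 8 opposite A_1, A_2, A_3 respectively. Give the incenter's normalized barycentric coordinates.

(5/12, 1/4, 1/3)

The incenter has barycentric coordinates proportional to the opposite side lengths: (10 : 6 : 8).
Normalizing by 10+6+8 = 24 gives (5/12, 1/4, 1/3).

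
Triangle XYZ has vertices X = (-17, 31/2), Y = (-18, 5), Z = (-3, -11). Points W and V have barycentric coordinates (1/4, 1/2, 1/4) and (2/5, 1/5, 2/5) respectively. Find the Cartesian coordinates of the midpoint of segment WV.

(-64/5, 257/80)

Barycentric coordinates of the midpoint are the average: (13/40, 7/20, 13/40).
Converting: (13/40)·X + (7/20)·Y + (13/40)·Z = (-64/5, 257/80).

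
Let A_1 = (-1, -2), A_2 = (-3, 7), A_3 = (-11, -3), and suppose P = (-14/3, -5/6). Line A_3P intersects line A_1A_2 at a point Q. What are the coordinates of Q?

(-3/2, 1/4)

Barycentric coordinates of P with respect to A_1A_2A_3: (1/2, 1/6, 1/3).
On side A_1A_2 the A_3-coordinate is zero; dropping P's A_3-weight 1/3 and renormalizing the remaining 1/2 : 1/6 gives weights 3/4, 1/4 on A_1, A_2.
Q = (3/4)·(-1, -2) + (1/4)·(-3, 7) = (-3/2, 1/4).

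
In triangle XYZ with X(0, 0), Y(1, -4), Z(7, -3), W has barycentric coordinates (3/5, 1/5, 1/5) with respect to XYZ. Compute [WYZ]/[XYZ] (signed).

The signed ratio [WYZ]/[XYZ] equals the barycentric coordinate of W at vertex X, which is 3/5.

3/5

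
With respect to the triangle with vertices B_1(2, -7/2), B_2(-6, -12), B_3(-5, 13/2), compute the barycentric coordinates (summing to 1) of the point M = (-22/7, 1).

Signed area of the reference triangle: [B_1B_2B_3] = ½·(2·(-12−(13/2)) + (-6)·(13/2−(-7/2)) + (-5)·(-7/2−(-12))) = ½·(-37 − 60 − 85/2) = -279/4.
[MB_2B_3] = ½·((-22/7)·(-12−(13/2)) + (-6)·(13/2−1) + (-5)·(1−(-12))) = ½·(407/7 − 33 − 65) = -279/14, so the B_1-coordinate is (-279/14)/(-279/4) = 2/7.
[B_1MB_3] = ½·(2·(1−(13/2)) + (-22/7)·(13/2−(-7/2)) + (-5)·(-7/2−1)) = ½·(-11 − 220/7 + 45/2) = -279/28, so the B_2-coordinate is 1/7.
[B_1B_2M] = ½·(2·(-12−1) + (-6)·(1−(-7/2)) + (-22/7)·(-7/2−(-12))) = ½·(-26 − 27 − 187/7) = -279/7, so the B_3-coordinate is 4/7.
Check: 2/7 + 1/7 + 4/7 = 1.

(2/7, 1/7, 4/7)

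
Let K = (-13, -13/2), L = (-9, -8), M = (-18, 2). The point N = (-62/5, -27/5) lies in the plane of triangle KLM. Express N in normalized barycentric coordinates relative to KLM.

Signed area of the reference triangle: [KLM] = ½·((-13)·(-8−2) + (-9)·(2−(-13/2)) + (-18)·(-13/2−(-8))) = ½·(130 − 153/2 − 27) = 53/4.
[NLM] = ½·((-62/5)·(-8−2) + (-9)·(2−(-27/5)) + (-18)·(-27/5−(-8))) = ½·(124 − 333/5 − 234/5) = 53/10, so the K-coordinate is (53/10)/(53/4) = 2/5.
[KNM] = ½·((-13)·(-27/5−2) + (-62/5)·(2−(-13/2)) + (-18)·(-13/2−(-27/5))) = ½·(481/5 − 527/5 + 99/5) = 53/10, so the L-coordinate is 2/5.
[KLN] = ½·((-13)·(-8−(-27/5)) + (-9)·(-27/5−(-13/2)) + (-62/5)·(-13/2−(-8))) = ½·(169/5 − 99/10 − 93/5) = 53/20, so the M-coordinate is 1/5.

(2/5, 2/5, 1/5)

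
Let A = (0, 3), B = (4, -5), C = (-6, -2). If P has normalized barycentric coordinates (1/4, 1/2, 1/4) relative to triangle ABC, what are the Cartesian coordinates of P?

(1/2, -9/4)

P = (1/4)·A + (1/2)·B + (1/4)·C.
x-coordinate: (1/4)·0 + (1/2)·4 + (1/4)·(-6) = 1/2.
y-coordinate: (1/4)·3 + (1/2)·(-5) + (1/4)·(-2) = -9/4.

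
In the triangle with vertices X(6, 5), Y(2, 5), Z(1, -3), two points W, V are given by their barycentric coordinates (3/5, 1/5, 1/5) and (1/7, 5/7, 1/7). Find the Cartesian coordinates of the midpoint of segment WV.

(116/35, 127/35)

Barycentric coordinates of the midpoint are the average: (13/35, 16/35, 6/35).
Converting: (13/35)·X + (16/35)·Y + (6/35)·Z = (116/35, 127/35).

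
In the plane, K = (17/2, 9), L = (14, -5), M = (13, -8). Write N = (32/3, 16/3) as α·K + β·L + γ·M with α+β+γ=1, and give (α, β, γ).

Signed area of the reference triangle: [KLM] = ½·((17/2)·(-5−(-8)) + 14·(-8−9) + 13·(9−(-5))) = ½·(51/2 − 238 + 182) = -61/4.
[NLM] = ½·((32/3)·(-5−(-8)) + 14·(-8−(16/3)) + 13·(16/3−(-5))) = ½·(32 − 560/3 + 403/3) = -61/6, so the K-coordinate is (-61/6)/(-61/4) = 2/3.
[KNM] = ½·((17/2)·(16/3−(-8)) + (32/3)·(-8−9) + 13·(9−(16/3))) = ½·(340/3 − 544/3 + 143/3) = -61/6, so the L-coordinate is 2/3.
[KLN] = ½·((17/2)·(-5−(16/3)) + 14·(16/3−9) + (32/3)·(9−(-5))) = ½·(-527/6 − 154/3 + 448/3) = 61/12, so the M-coordinate is -1/3.
Check: 2/3 + 2/3 − 1/3 = 1.

(2/3, 2/3, -1/3)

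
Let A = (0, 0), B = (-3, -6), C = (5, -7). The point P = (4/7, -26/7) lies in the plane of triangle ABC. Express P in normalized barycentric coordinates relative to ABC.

Signed area of the reference triangle: [ABC] = ½·(0·(-6−(-7)) + (-3)·(-7−0) + 5·(0−(-6))) = ½·(0 + 21 + 30) = 51/2.
[PBC] = ½·((4/7)·(-6−(-7)) + (-3)·(-7−(-26/7)) + 5·(-26/7−(-6))) = ½·(4/7 + 69/7 + 80/7) = 153/14, so the A-coordinate is (153/14)/(51/2) = 3/7.
[APC] = ½·(0·(-26/7−(-7)) + (4/7)·(-7−0) + 5·(0−(-26/7))) = ½·(0 − 4 + 130/7) = 51/7, so the B-coordinate is 2/7.
[ABP] = ½·(0·(-6−(-26/7)) + (-3)·(-26/7−0) + (4/7)·(0−(-6))) = ½·(0 + 78/7 + 24/7) = 51/7, so the C-coordinate is 2/7.
Check: 3/7 + 2/7 + 2/7 = 1.

(3/7, 2/7, 2/7)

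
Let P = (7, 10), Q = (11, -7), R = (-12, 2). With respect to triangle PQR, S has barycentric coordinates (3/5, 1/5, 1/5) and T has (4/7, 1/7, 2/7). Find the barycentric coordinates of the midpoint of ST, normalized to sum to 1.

Since both coordinate triples sum to 1, the midpoint's barycentrics are the componentwise average.
(3/5+4/7)/2 = 41/70; similarly 6/35 and 17/70.

(41/70, 6/35, 17/70)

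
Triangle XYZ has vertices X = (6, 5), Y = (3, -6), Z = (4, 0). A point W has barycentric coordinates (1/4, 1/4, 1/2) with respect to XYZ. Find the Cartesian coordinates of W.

(17/4, -1/4)

W = (1/4)·X + (1/4)·Y + (1/2)·Z.
x-coordinate: (1/4)·6 + (1/4)·3 + (1/2)·4 = 17/4.
y-coordinate: (1/4)·5 + (1/4)·(-6) + (1/2)·0 = -1/4.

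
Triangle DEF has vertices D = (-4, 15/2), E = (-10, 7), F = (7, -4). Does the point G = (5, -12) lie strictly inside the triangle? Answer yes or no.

Barycentric coordinates of G: (-316/149, 222/149, 243/149).
The three coordinates are negative, positive, positive; a point is interior exactly when all three are positive.

no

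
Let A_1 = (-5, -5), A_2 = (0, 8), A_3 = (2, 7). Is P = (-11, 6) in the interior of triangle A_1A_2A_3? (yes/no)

no

Barycentric coordinates of P: (15/31, 149/31, -133/31).
The three coordinates are positive, positive, negative; a point is interior exactly when all three are positive.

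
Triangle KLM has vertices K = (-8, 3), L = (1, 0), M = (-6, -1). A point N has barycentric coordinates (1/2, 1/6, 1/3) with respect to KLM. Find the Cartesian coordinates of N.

N = (1/2)·K + (1/6)·L + (1/3)·M.
x-coordinate: (1/2)·(-8) + (1/6)·1 + (1/3)·(-6) = -35/6.
y-coordinate: (1/2)·3 + (1/6)·0 + (1/3)·(-1) = 7/6.

(-35/6, 7/6)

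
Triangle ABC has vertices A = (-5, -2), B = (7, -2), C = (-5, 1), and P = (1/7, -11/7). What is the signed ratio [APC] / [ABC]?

[ABC] = ½·((-5)·(-2−1) + 7·(1−(-2)) + (-5)·(-2−(-2))) = ½·(15 + 21 + 0) = 18.
[APC] = ½·((-5)·(-11/7−1) + (1/7)·(1−(-2)) + (-5)·(-2−(-11/7))) = ½·(90/7 + 3/7 + 15/7) = 54/7, so the ratio is (54/7)/18 = 3/7.

3/7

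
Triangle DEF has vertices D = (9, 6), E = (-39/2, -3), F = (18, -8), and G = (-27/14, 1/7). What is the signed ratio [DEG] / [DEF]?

[DEF] = ½·(9·(-3−(-8)) + (-39/2)·(-8−6) + 18·(6−(-3))) = ½·(45 + 273 + 162) = 240.
[DEG] = ½·(9·(-3−(1/7)) + (-39/2)·(1/7−6) + (-27/14)·(6−(-3))) = ½·(-198/7 + 1599/14 − 243/14) = 240/7, so the ratio is (240/7)/240 = 1/7.

1/7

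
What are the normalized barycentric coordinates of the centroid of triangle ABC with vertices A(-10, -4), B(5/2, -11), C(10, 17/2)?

The centroid is the average of the vertices, so each weight is 1/3.

(1/3, 1/3, 1/3)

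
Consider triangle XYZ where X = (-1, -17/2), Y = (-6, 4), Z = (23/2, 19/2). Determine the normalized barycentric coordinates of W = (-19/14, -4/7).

(3/7, 3/7, 1/7)

Signed area of the reference triangle: [XYZ] = ½·((-1)·(4−(19/2)) + (-6)·(19/2−(-17/2)) + (23/2)·(-17/2−4)) = ½·(11/2 − 108 − 575/4) = -985/8.
[WYZ] = ½·((-19/14)·(4−(19/2)) + (-6)·(19/2−(-4/7)) + (23/2)·(-4/7−4)) = ½·(209/28 − 423/7 − 368/7) = -2955/56, so the X-coordinate is (-2955/56)/(-985/8) = 3/7.
[XWZ] = ½·((-1)·(-4/7−(19/2)) + (-19/14)·(19/2−(-17/2)) + (23/2)·(-17/2−(-4/7))) = ½·(141/14 − 171/7 − 2553/28) = -2955/56, so the Y-coordinate is 3/7.
[XYW] = ½·((-1)·(4−(-4/7)) + (-6)·(-4/7−(-17/2)) + (-19/14)·(-17/2−4)) = ½·(-32/7 − 333/7 + 475/28) = -985/56, so the Z-coordinate is 1/7.
Check: 3/7 + 3/7 + 1/7 = 1.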